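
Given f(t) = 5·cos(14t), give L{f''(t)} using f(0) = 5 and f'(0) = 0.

F(s) = 5s/(s² + 196). L{f''(t)} = s²F(s) - sf(0) - f'(0) = 5s³/(s² + 196) - 5s = (5s³ - 5s(s² + 196))/(s² + 196) = -980s/(s² + 196)

Final answer: -980s/(s² + 196)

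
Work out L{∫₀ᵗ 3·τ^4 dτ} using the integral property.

L{∫₀ᵗ f(τ)dτ} = F(s)/s with f(t) = 3t^4. F(s) = 72/s^5, so L{∫₀ᵗ 3·τ^4 dτ} = (72/s^5)/s = 72/s^6. (Check: ∫₀ᵗ 3·τ^4 dτ = 3t^5/5.)

Final answer: 72/s^6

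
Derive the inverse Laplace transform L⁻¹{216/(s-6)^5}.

L⁻¹{n!/(s-a)^(n+1)} = t^n·e^(at) with n=4, a=6. So L⁻¹{24/(s-6)^5} = t^4·e^(6t), and L⁻¹{216/(s-6)^5} = (216/24)·t^4·e^(6t) = 9·t^4·e^(6t)

Final answer: 9·t^4·e^(6t)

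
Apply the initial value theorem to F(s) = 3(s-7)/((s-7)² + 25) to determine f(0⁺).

f(0⁺) = lim_{s→∞} sF(s) = lim_{s→∞} 3s(s-7)/((s-7)² + 25) = 3

Final answer: 3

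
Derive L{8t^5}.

L{t^n} = n!/s^(n+1). So L{8t^5} = 8·5!/s^6 = 960/s^6

Final answer: 960/s^6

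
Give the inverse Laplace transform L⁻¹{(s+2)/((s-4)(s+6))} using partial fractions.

Using partial fractions, f(t) = (6e^(4t) + 4e^(-6t))/10

Final answer: (6e^(4t) + 4e^(-6t))/10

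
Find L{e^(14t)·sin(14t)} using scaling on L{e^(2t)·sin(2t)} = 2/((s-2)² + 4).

Scaling with a=7: L{e^(14t)·sin(14t)} = (1/7) · 2/((s/7-2)² + 4). Simplifying: 14/((s-14)² + 196)

Final answer: 14/((s-14)² + 196)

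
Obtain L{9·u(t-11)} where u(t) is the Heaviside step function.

L{u(t-a)} = e^(-as)/s. Here a=11, so L{u(t-11)} = e^(-11s)/s, and L{9·u(t-11)} = 9·e^(-11s)/s

Final answer: 9·e^(-11s)/s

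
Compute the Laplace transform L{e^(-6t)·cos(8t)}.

L{e^(at)·cos(ωt)} = (s-a)/((s-a)² + ω²), so L{e^(-6t)·cos(8t)} = (s+6)/((s+6)² + 64)

Final answer: (s+6)/((s+6)² + 64)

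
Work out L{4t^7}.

L{t^n} = n!/s^(n+1). So L{4t^7} = 4·7!/s^8 = 20160/s^8

Final answer: 20160/s^8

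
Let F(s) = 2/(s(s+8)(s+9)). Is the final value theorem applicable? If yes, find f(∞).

Poles of sF(s) = 2/((s+8)(s+9)) are at s = -8 and s = -9, both in the left half-plane. Theorem applies. f(∞) = lim_{s→0} sF(s) = 2/(8·9) = 1/36

Final answer: 1/36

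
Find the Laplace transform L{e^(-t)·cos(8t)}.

L{e^(at)·cos(ωt)} = (s-a)/((s-a)² + ω²), so L{e^(-t)·cos(8t)} = (s+1)/((s+1)² + 64)

Final answer: (s+1)/((s+1)² + 64)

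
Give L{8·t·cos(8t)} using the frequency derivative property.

L{cos(8t)} = s/(s² + 64). Derivative: d/ds[s/(s² + 64)] = [(s² + 64) - s·2s]/(s² + 64)² = (64 - s²)/(s² + 64)². So L{t·cos(8t)} = -F'(s) = (s² - 64)/(s² + 64)². Then L{8·t·cos(8t)} = 8·(s² - 64)/(s² + 64)²

Final answer: 8·(s² - 64)/(s² + 64)²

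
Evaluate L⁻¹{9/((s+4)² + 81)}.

Form: b/((s-a)² + b²) → e^(at)sin(bt). With a=-4, b=9

Final answer: e^(-4t)·sin(9t)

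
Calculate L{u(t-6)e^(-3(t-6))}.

u(t-a)f(t-a) with f(t)=e^(-3t). L{e^(-3t)} = 1/(s+3). By time shift: e^(-6s)/(s+3)

Final answer: e^(-6s)/(s+3)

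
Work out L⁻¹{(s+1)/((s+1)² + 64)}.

Using frequency shift: L⁻¹{(s-a)/((s-a)² + b²)} = e^(at)cos(bt). Here a=-1, b=8

Final answer: e^(-t)·cos(8t)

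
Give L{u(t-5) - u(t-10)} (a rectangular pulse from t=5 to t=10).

L{u(t-a)} = e^(-as)/s. L{u(t-5) - u(t-10)} = (e^(-5s) - e^(-10s))/s

Final answer: (e^(-5s) - e^(-10s))/s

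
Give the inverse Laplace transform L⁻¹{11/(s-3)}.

L⁻¹{1/(s-a)} = e^(at), so L⁻¹{1/(s-3)} = e^(3t), and L⁻¹{11/(s-3)} = 11·e^(3t)

Final answer: 11·e^(3t)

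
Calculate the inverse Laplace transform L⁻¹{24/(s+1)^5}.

L⁻¹{n!/(s-a)^(n+1)} = t^n·e^(at), so L⁻¹{24/(s+1)^5} = t^4·e^(-t)

Final answer: t^4·e^(-t)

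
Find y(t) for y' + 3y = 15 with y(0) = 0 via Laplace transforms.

sY + 3Y = 15/s. Y = 15/(s(s+3)). Partial fractions: Y = 5/s - 5/(s+3)

Final answer: y(t) = 5(1 - e^(-3t))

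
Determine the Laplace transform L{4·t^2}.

L{t^n} = n!/s^(n+1), so L{t^2} = 2/s^3. Then L{4·t^2} = 4·2/s^3 = 8/s^3

Final answer: 8/s^3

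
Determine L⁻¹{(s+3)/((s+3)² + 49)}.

Using frequency shift: L⁻¹{(s-a)/((s-a)² + b²)} = e^(at)cos(bt). Here a=-3, b=7

Final answer: e^(-3t)·cos(7t)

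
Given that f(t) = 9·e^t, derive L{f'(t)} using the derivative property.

f(0) = 9, F(s) = 9/(s-1). L{f'(t)} = s·F(s) - f(0) = 9s/(s-1) - 9 = (9s - 9(s-1))/(s-1) = 9/(s-1)

Final answer: 9/(s-1)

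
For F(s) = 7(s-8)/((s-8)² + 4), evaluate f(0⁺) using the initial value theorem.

f(0⁺) = lim_{s→∞} sF(s) = lim_{s→∞} 7s(s-8)/((s-8)² + 4) = 7

Final answer: 7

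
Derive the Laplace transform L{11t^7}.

L{11t^7} = 11 · L{t^7} = 11 · 5040/s^8 = 55440/s^8

Final answer: 55440/s^8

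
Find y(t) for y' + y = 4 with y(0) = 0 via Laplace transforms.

sY + Y = 4/s. Y = 4/(s(s+1)). Partial fractions: Y = 4/s - 4/(s+1)

Final answer: y(t) = 4(1 - e^(-t))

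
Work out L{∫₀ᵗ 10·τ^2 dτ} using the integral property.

L{∫₀ᵗ f(τ)dτ} = F(s)/s with f(t) = 10t^2. F(s) = 20/s^3, so L{∫₀ᵗ 10·τ^2 dτ} = (20/s^3)/s = 20/s^4. (Check: ∫₀ᵗ 10·τ^2 dτ = 10t^3/3.)

Final answer: 20/s^4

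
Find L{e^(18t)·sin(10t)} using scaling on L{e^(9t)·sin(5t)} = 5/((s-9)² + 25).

Scaling with a=2: L{e^(18t)·sin(10t)} = (1/2) · 5/((s/2-9)² + 25). Simplifying: 10/((s-18)² + 100)

Final answer: 10/((s-18)² + 100)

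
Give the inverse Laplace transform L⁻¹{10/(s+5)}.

L⁻¹{1/(s-a)} = e^(at), so L⁻¹{1/(s+5)} = e^(-5t), and L⁻¹{10/(s+5)} = 10·e^(-5t)

Final answer: 10·e^(-5t)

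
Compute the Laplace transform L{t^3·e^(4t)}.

L{t^n·e^(at)} = n!/(s-a)^(n+1), so L{t^3·e^(4t)} = 6/(s-4)^4

Final answer: 6/(s-4)^4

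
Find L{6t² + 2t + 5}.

L{6t² + 2t + 5} = 6·2/s³ + 2/s² + 5/s = 12/s³ + 2/s² + 5/s

Final answer: 12/s³ + 2/s² + 5/s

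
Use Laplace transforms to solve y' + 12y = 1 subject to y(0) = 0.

sY + 12Y = 1/s. Y = 1/(s(s+12)). Partial fractions: Y = 1/12/s - 1/12/(s+12)

Final answer: y(t) = 1/12(1 - e^(-12t))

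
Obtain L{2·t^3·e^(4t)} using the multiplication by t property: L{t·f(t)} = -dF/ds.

Using L{t^n·e^(at)} = n!/(s-a)^(n+1), L{t^3·e^(4t)} = 6/(s-4)^4, so L{2·t^3·e^(4t)} = 2·6/(s-4)^4 = 12/(s-4)^4

Final answer: 12/(s-4)^4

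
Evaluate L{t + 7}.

L{t + 7} = L{t} + 7·L{1} = 1/s² + 7/s

Final answer: 1/s² + 7/s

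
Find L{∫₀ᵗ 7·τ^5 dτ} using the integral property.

L{∫₀ᵗ f(τ)dτ} = F(s)/s with f(t) = 7t^5. F(s) = 840/s^6, so L{∫₀ᵗ 7·τ^5 dτ} = (840/s^6)/s = 840/s^7. (Check: ∫₀ᵗ 7·τ^5 dτ = 7t^6/6.)

Final answer: 840/s^7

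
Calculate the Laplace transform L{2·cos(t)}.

L{cos(ωt)} = s/(s² + ω²), so L{cos(t)} = s/(s² + 1). Then L{2·cos(t)} = 2·s/(s² + 1) = 2s/(s² + 1)

Final answer: 2s/(s² + 1)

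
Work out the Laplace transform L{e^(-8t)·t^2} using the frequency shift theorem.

L{e^(at)·t^n} = n!/(s-a)^(n+1), so L{e^(-8t)·t^2} = 2/(s+8)^3

Final answer: 2/(s+8)^3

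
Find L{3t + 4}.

L{3t + 4} = 3·L{t} + 4·L{1} = 3/s² + 4/s

Final answer: 3/s² + 4/s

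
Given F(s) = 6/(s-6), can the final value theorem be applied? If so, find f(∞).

sF(s) = 6s/(s-6) has a pole at s = 6 in the right half-plane. Theorem does NOT apply (unstable system; f(t) = 6·e^(6t) grows without bound).

Final answer: Not applicable (unstable)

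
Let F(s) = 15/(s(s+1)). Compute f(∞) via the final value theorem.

f(∞) = lim_{s→0} s·15/(s(s+1)) = lim_{s→0} 15/(s+1) = 15/1 = 15

Final answer: 15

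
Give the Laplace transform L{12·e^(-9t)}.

L{e^(at)} = 1/(s-a), so L{e^(-9t)} = 1/(s+9). Then L{12·e^(-9t)} = 12/(s+9)

Final answer: 12/(s+9)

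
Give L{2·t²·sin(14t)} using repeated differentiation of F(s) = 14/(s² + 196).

F(s) = 14/(s² + 196). F'(s) = -28s/(s² + 196)². F''(s) = -28(196 - 3s²)/(s² + 196)³ = (84s² - 5488)/(s² + 196)³. So L{t²·sin(14t)} = (-1)² F''(s) = (84s² - 5488)/(s² + 196)³. Then L{2·t²·sin(14t)} = 2·(84s² - 5488)/(s² + 196)³ = (168s² - 10976)/(s² + 196)³

Final answer: (168s² - 10976)/(s² + 196)³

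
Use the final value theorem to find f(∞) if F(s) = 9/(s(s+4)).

f(∞) = lim_{s→0} s·9/(s(s+4)) = lim_{s→0} 9/(s+4) = 9/4 = 9/4

Final answer: 9/4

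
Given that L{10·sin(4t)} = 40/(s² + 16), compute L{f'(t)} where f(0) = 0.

L{f'(t)} = s·F(s) - f(0) = s·40/(s² + 16) - 0 = 40s/(s² + 16)

Final answer: 40s/(s² + 16)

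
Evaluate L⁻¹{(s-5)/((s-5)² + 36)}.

Using frequency shift: L⁻¹{(s-a)/((s-a)² + b²)} = e^(at)cos(bt). Here a=5, b=6

Final answer: e^(5t)·cos(6t)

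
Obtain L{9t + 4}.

L{9t + 4} = 9·L{t} + 4·L{1} = 9/s² + 4/s

Final answer: 9/s² + 4/s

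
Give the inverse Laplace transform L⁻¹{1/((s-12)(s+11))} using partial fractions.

Decompose: A/(s-12) + B/(s+11). A = 1/23, B = -1/23. f(t) = (e^(12t) - e^(-11t))/23

Final answer: (e^(12t) - e^(-11t))/23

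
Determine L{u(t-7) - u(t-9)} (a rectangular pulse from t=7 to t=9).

L{u(t-a)} = e^(-as)/s. L{u(t-7) - u(t-9)} = (e^(-7s) - e^(-9s))/s

Final answer: (e^(-7s) - e^(-9s))/s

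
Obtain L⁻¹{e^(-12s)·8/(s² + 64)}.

L⁻¹{8/(s² + 64)} = sin(8t). By the time shift theorem, L⁻¹{e^(-as)F(s)} = u(t-a)f(t-a) with a=12, so L⁻¹{e^(-12s)·8/(s² + 64)} = u(t-12)·sin(8(t-12))

Final answer: u(t-12)·sin(8(t-12))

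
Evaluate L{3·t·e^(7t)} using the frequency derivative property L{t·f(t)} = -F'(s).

L{e^(7t)} = 1/(s-7). By frequency derivative: L{t·e^(7t)} = -d/ds[1/(s-7)] = -(-1)/(s-7)² = 1/(s-7)². Then L{3·t·e^(7t)} = 3·1/(s-7)² = 3/(s-7)²

Final answer: 3/(s-7)²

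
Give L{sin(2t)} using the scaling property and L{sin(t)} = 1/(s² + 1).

Using L{f(at)} = (1/a)F(s/a) with a=2: L{sin(2t)} = (1/2) · 1/((s/2)² + 1) = (1/2) · 1·4/(s² + 4) = 2/(s² + 4)

Final answer: 2/(s² + 4)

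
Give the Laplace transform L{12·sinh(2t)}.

L{sinh(ωt)} = ω/(s² - ω²), so L{sinh(2t)} = 2/(s² - 4). Then L{12·sinh(2t)} = 12·2/(s² - 4) = 24/(s² - 4)

Final answer: 24/(s² - 4)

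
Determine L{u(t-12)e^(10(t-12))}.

u(t-a)f(t-a) with f(t)=e^(10t). L{e^(10t)} = 1/(s-10). By time shift: e^(-12s)/(s-10)

Final answer: e^(-12s)/(s-10)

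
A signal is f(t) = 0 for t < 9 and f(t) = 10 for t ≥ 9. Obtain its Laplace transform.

f(t) = 10·u(t-9). L{u(t-9)} = e^(-9s)/s, so L{f(t)} = 10·e^(-9s)/s

Final answer: 10·e^(-9s)/s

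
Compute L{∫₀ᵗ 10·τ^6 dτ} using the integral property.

L{∫₀ᵗ f(τ)dτ} = F(s)/s with f(t) = 10t^6. F(s) = 7200/s^7, so L{∫₀ᵗ 10·τ^6 dτ} = (7200/s^7)/s = 7200/s^8. (Check: ∫₀ᵗ 10·τ^6 dτ = 10t^7/7.)

Final answer: 7200/s^8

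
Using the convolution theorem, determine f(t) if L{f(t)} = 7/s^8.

7/s^8 = (7/s)·(1/s^7) = L{7}·L{t^6/720}. By convolution, f(t) = 7*t^6/720 = ∫₀ᵗ 7·τ^6/720 dτ = 7·t^7/5040

Final answer: 7·t^7/5040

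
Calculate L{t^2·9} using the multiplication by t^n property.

L{9} = 9/s. d^1/ds^1[1/s] = -1/s². d^2/ds^2[1/s] = 2/s^3. So L{t^2} = (-1)^{2}·2/s^3 = 2/s^3. Then L{t^2·9} = 9·2/s^3 = 18/s^3

Final answer: 18/s^3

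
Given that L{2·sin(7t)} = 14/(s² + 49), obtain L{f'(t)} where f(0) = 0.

L{f'(t)} = s·F(s) - f(0) = s·14/(s² + 49) - 0 = 14s/(s² + 49)

Final answer: 14s/(s² + 49)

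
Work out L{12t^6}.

L{t^n} = n!/s^(n+1). So L{12t^6} = 12·6!/s^7 = 8640/s^7

Final answer: 8640/s^7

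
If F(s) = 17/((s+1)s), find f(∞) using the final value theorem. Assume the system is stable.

f(∞) = lim_{s→0} sF(s) = lim_{s→0} 17/(s+1) = 17

Final answer: 17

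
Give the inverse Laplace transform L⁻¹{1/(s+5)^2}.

L⁻¹{n!/(s-a)^(n+1)} = t^n·e^(at), so L⁻¹{1/(s+5)^2} = t·e^(-5t)

Final answer: t·e^(-5t)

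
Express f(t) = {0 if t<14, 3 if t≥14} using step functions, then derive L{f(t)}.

f(t) = 3·u(t-14). L{u(t-14)} = e^(-14s)/s, so L{f(t)} = 3·e^(-14s)/s

Final answer: 3·e^(-14s)/s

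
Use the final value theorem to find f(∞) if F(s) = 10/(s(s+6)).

f(∞) = lim_{s→0} s·10/(s(s+6)) = lim_{s→0} 10/(s+6) = 10/6 = 5/3

Final answer: 5/3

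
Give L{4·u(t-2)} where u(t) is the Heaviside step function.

L{u(t-a)} = e^(-as)/s. Here a=2, so L{u(t-2)} = e^(-2s)/s, and L{4·u(t-2)} = 4·e^(-2s)/s

Final answer: 4·e^(-2s)/s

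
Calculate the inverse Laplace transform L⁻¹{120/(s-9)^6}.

L⁻¹{n!/(s-a)^(n+1)} = t^n·e^(at), so L⁻¹{120/(s-9)^6} = t^5·e^(9t)

Final answer: t^5·e^(9t)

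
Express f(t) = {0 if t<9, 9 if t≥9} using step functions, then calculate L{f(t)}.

f(t) = 9·u(t-9). L{u(t-9)} = e^(-9s)/s, so L{f(t)} = 9·e^(-9s)/s

Final answer: 9·e^(-9s)/s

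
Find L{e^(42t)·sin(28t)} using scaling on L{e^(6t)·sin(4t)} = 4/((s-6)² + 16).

Scaling with a=7: L{e^(42t)·sin(28t)} = (1/7) · 4/((s/7-6)² + 16). Simplifying: 28/((s-42)² + 784)

Final answer: 28/((s-42)² + 784)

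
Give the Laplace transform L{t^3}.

L{t^n} = n!/s^(n+1), so L{t^3} = 6/s^4

Final answer: 6/s^4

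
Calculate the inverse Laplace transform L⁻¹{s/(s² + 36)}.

L⁻¹{s/(s² + 36)} = cos(6t)

Final answer: cos(6t)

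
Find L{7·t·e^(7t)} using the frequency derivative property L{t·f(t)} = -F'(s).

L{e^(7t)} = 1/(s-7). By frequency derivative: L{t·e^(7t)} = -d/ds[1/(s-7)] = -(-1)/(s-7)² = 1/(s-7)². Then L{7·t·e^(7t)} = 7·1/(s-7)² = 7/(s-7)²

Final answer: 7/(s-7)²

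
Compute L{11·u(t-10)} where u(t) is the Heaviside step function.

L{u(t-a)} = e^(-as)/s. Here a=10, so L{u(t-10)} = e^(-10s)/s, and L{11·u(t-10)} = 11·e^(-10s)/s

Final answer: 11·e^(-10s)/s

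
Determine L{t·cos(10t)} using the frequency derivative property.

L{cos(10t)} = s/(s² + 100). Derivative: d/ds[s/(s² + 100)] = [(s² + 100) - s·2s]/(s² + 100)² = (100 - s²)/(s² + 100)². So L{t·cos(10t)} = -F'(s) = (s² - 100)/(s² + 100)²

Final answer: (s² - 100)/(s² + 100)²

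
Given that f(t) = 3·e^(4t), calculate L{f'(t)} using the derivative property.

f(0) = 3, F(s) = 3/(s-4). L{f'(t)} = s·F(s) - f(0) = 3s/(s-4) - 3 = (3s - 3(s-4))/(s-4) = 12/(s-4)

Final answer: 12/(s-4)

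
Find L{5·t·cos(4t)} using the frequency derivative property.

L{cos(4t)} = s/(s² + 16). Derivative: d/ds[s/(s² + 16)] = [(s² + 16) - s·2s]/(s² + 16)² = (16 - s²)/(s² + 16)². So L{t·cos(4t)} = -F'(s) = (s² - 16)/(s² + 16)². Then L{5·t·cos(4t)} = 5·(s² - 16)/(s² + 16)²

Final answer: 5·(s² - 16)/(s² + 16)²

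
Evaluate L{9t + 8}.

L{9t + 8} = 9·L{t} + 8·L{1} = 9/s² + 8/s

Final answer: 9/s² + 8/s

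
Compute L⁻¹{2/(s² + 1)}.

This is the form c·a/(s² + a²) with a = 1, c = 2. L⁻¹ = 2·sin(t)

Final answer: 2·sin(t)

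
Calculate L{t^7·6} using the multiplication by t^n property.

L{6} = 6/s. d^1/ds^1[1/s] = -1/s². d^2/ds^2[1/s] = 2/s^3. d^3/ds^3[1/s] = -6/s^4. d^4/ds^4[1/s] = 24/s^5. d^5/ds^5[1/s] = -120/s^6. d^6/ds^6[1/s] = 720/s^7. d^7/ds^7[1/s] = -5040/s^8. So L{t^7} = (-1)^{7}·-5040/s^8 = 5040/s^8. Then L{t^7·6} = 6·5040/s^8 = 30240/s^8

Final answer: 30240/s^8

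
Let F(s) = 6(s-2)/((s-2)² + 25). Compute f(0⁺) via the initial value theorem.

f(0⁺) = lim_{s→∞} sF(s) = lim_{s→∞} 6s(s-2)/((s-2)² + 25) = 6

Final answer: 6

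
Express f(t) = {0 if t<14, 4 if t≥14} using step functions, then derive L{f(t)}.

f(t) = 4·u(t-14). L{u(t-14)} = e^(-14s)/s, so L{f(t)} = 4·e^(-14s)/s

Final answer: 4·e^(-14s)/s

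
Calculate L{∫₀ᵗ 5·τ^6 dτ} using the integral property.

L{∫₀ᵗ f(τ)dτ} = F(s)/s with f(t) = 5t^6. F(s) = 3600/s^7, so L{∫₀ᵗ 5·τ^6 dτ} = (3600/s^7)/s = 3600/s^8. (Check: ∫₀ᵗ 5·τ^6 dτ = 5t^7/7.)

Final answer: 3600/s^8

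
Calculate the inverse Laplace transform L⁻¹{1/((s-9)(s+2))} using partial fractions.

Decompose: A/(s-9) + B/(s+2). A = 1/11, B = -1/11. f(t) = (e^(9t) - e^(-2t))/11

Final answer: (e^(9t) - e^(-2t))/11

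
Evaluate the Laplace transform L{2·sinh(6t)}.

L{sinh(ωt)} = ω/(s² - ω²), so L{sinh(6t)} = 6/(s² - 36). Then L{2·sinh(6t)} = 2·6/(s² - 36) = 12/(s² - 36)

Final answer: 12/(s² - 36)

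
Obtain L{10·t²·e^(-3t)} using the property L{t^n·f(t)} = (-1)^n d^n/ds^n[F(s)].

L{e^(-3t)} = 1/(s+3). d/ds[1/(s+3)] = -1/(s+3)². d²/ds²[1/(s+3)] = 2/(s+3)³. So L{t²·e^(-3t)} = (-1)² · 2/(s+3)³ = 2/(s+3)³. Then L{10·t²·e^(-3t)} = 10·2/(s+3)³ = 20/(s+3)³

Final answer: 20/(s+3)³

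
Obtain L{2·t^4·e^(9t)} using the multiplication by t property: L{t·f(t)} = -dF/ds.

Using L{t^n·e^(at)} = n!/(s-a)^(n+1), L{t^4·e^(9t)} = 24/(s-9)^5, so L{2·t^4·e^(9t)} = 2·24/(s-9)^5 = 48/(s-9)^5

Final answer: 48/(s-9)^5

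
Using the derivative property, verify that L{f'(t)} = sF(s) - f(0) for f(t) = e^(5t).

f'(t) = 5e^(5t). Direct: L{f'(t)} = 5/(s-5). Property: s·1/(s-5) - 1 = (s - (s-5))/(s-5) = 5/(s-5). ✓

Final answer: 5/(s-5)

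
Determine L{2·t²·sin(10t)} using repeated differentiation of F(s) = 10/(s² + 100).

F(s) = 10/(s² + 100). F'(s) = -20s/(s² + 100)². F''(s) = -20(100 - 3s²)/(s² + 100)³ = (60s² - 2000)/(s² + 100)³. So L{t²·sin(10t)} = (-1)² F''(s) = (60s² - 2000)/(s² + 100)³. Then L{2·t²·sin(10t)} = 2·(60s² - 2000)/(s² + 100)³ = (120s² - 4000)/(s² + 100)³

Final answer: (120s² - 4000)/(s² + 100)³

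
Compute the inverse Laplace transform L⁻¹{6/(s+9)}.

L⁻¹{1/(s-a)} = e^(at), so L⁻¹{1/(s+9)} = e^(-9t), and L⁻¹{6/(s+9)} = 6·e^(-9t)

Final answer: 6·e^(-9t)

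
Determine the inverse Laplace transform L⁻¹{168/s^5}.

L⁻¹{n!/s^(n+1)} = t^n with n=4. So L⁻¹{24/s^5} = t^4, and L⁻¹{168/s^5} = (168/24)·t^4 = 7·t^4

Final answer: 7·t^4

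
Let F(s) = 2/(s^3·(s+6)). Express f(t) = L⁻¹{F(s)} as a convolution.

2/(s^3·(s+6)) = (2/s^3)·(1/(s+6)) = L{t^2}·L{e^(-6t)}. So f(t) = t^2*e^(-6t) = ∫₀ᵗ τ^2·e^(-6(t-τ)) dτ

Final answer: ∫₀ᵗ τ^2·e^(-6(t-τ)) dτ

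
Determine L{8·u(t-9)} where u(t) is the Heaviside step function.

L{u(t-a)} = e^(-as)/s. Here a=9, so L{u(t-9)} = e^(-9s)/s, and L{8·u(t-9)} = 8·e^(-9s)/s

Final answer: 8·e^(-9s)/s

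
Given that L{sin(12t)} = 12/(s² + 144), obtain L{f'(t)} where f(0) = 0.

L{f'(t)} = s·F(s) - f(0) = s·12/(s² + 144) - 0 = 12s/(s² + 144)

Final answer: 12s/(s² + 144)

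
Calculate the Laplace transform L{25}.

L{25} = 25 · L{1} = 25/s

Final answer: 25/s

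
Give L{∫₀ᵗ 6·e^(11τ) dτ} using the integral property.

L{∫₀ᵗ f(τ)dτ} = F(s)/s with F(s) = 6/(s-11), so L{∫₀ᵗ 6·e^(11τ) dτ} = 6/(s(s-11))

Final answer: 6/(s(s-11))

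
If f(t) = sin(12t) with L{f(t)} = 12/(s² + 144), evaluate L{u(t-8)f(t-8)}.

Time shift theorem: L{u(t-a)f(t-a)} = e^(-as)F(s). Here a=8, F(s) = 12/(s² + 144), so L{u(t-8)f(t-8)} = e^(-8s)·12/(s² + 144)

Final answer: e^(-8s)·12/(s² + 144)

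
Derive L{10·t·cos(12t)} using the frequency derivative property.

L{cos(12t)} = s/(s² + 144). Derivative: d/ds[s/(s² + 144)] = [(s² + 144) - s·2s]/(s² + 144)² = (144 - s²)/(s² + 144)². So L{t·cos(12t)} = -F'(s) = (s² - 144)/(s² + 144)². Then L{10·t·cos(12t)} = 10·(s² - 144)/(s² + 144)²

Final answer: 10·(s² - 144)/(s² + 144)²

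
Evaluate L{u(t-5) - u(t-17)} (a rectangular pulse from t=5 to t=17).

L{u(t-a)} = e^(-as)/s. L{u(t-5) - u(t-17)} = (e^(-5s) - e^(-17s))/s

Final answer: (e^(-5s) - e^(-17s))/s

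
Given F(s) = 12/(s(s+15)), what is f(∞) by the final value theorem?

f(∞) = lim_{s→0} s·12/(s(s+15)) = lim_{s→0} 12/(s+15) = 12/15 = 4/5

Final answer: 4/5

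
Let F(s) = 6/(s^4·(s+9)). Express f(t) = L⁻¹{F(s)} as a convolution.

6/(s^4·(s+9)) = (6/s^4)·(1/(s+9)) = L{t^3}·L{e^(-9t)}. So f(t) = t^3*e^(-9t) = ∫₀ᵗ τ^3·e^(-9(t-τ)) dτ

Final answer: ∫₀ᵗ τ^3·e^(-9(t-τ)) dτ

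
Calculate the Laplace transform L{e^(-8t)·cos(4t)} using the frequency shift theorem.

Frequency shift: L{e^(at)f(t)} = F(s-a). L{e^(-8t)·cos(4t)} = (s+8)/((s+8)² + 16)

Final answer: (s+8)/((s+8)² + 16)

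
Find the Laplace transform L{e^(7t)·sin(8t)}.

L{e^(at)·sin(ωt)} = ω/((s-a)² + ω²), so L{e^(7t)·sin(8t)} = 8/((s-7)² + 64)

Final answer: 8/((s-7)² + 64)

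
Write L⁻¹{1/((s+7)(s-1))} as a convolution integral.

1/((s+7)(s-1)) = (1/(s+7))·(1/(s-1)) = L{e^(-7t)}·L{e^t}. So f(t) = e^(-7t)*e^t = ∫₀ᵗ e^(-7τ)·e^(t-τ) dτ

Final answer: ∫₀ᵗ e^(-7τ)·e^(t-τ) dτ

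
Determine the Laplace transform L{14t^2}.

L{14t^2} = 14 · L{t^2} = 14 · 2/s^3 = 28/s^3

Final answer: 28/s^3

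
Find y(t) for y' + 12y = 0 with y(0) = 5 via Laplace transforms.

L{y'} + 12L{y} = 0. sY - 5 + 12Y = 0. Y(s+12) = 5. Y = 5/(s+12)

Final answer: y(t) = 5e^(-12t)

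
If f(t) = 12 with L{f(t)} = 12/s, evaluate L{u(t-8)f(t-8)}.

Time shift theorem: L{u(t-a)f(t-a)} = e^(-as)F(s). Here a=8, F(s) = 12/s, so L{u(t-8)f(t-8)} = e^(-8s)·12/s

Final answer: e^(-8s)·12/s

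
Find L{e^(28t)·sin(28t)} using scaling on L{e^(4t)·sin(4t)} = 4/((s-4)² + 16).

Scaling with a=7: L{e^(28t)·sin(28t)} = (1/7) · 4/((s/7-4)² + 16). Simplifying: 28/((s-28)² + 784)

Final answer: 28/((s-28)² + 784)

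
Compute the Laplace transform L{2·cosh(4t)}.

L{cosh(ωt)} = s/(s² - ω²), so L{cosh(4t)} = s/(s² - 16). Then L{2·cosh(4t)} = 2·s/(s² - 16) = 2s/(s² - 16)

Final answer: 2s/(s² - 16)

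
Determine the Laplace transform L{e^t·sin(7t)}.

L{e^(at)·sin(ωt)} = ω/((s-a)² + ω²), so L{e^t·sin(7t)} = 7/((s-1)² + 49)

Final answer: 7/((s-1)² + 49)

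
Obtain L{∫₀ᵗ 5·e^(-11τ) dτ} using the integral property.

L{∫₀ᵗ f(τ)dτ} = F(s)/s with F(s) = 5/(s+11), so L{∫₀ᵗ 5·e^(-11τ) dτ} = 5/(s(s+11))

Final answer: 5/(s(s+11))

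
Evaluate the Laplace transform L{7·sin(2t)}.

L{sin(ωt)} = ω/(s² + ω²), so L{sin(2t)} = 2/(s² + 4). Then L{7·sin(2t)} = 7·2/(s² + 4) = 14/(s² + 4)

Final answer: 14/(s² + 4)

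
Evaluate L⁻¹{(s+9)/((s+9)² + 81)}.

Using frequency shift: L⁻¹{(s-a)/((s-a)² + b²)} = e^(at)cos(bt). Here a=-9, b=9

Final answer: e^(-9t)·cos(9t)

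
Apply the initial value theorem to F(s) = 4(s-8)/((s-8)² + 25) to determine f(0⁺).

f(0⁺) = lim_{s→∞} sF(s) = lim_{s→∞} 4s(s-8)/((s-8)² + 25) = 4

Final answer: 4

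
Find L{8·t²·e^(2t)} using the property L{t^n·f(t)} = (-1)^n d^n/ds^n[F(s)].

L{e^(2t)} = 1/(s-2). d/ds[1/(s-2)] = -1/(s-2)². d²/ds²[1/(s-2)] = 2/(s-2)³. So L{t²·e^(2t)} = (-1)² · 2/(s-2)³ = 2/(s-2)³. Then L{8·t²·e^(2t)} = 8·2/(s-2)³ = 16/(s-2)³

Final answer: 16/(s-2)³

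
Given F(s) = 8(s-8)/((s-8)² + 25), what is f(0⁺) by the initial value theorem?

f(0⁺) = lim_{s→∞} sF(s) = lim_{s→∞} 8s(s-8)/((s-8)² + 25) = 8

Final answer: 8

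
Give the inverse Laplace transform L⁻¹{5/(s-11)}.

L⁻¹{1/(s-a)} = e^(at), so L⁻¹{1/(s-11)} = e^(11t), and L⁻¹{5/(s-11)} = 5·e^(11t)

Final answer: 5·e^(11t)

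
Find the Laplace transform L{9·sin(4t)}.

L{sin(ωt)} = ω/(s² + ω²), so L{sin(4t)} = 4/(s² + 16). Then L{9·sin(4t)} = 9·4/(s² + 16) = 36/(s² + 16)

Final answer: 36/(s² + 16)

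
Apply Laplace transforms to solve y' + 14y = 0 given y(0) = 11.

L{y'} + 14L{y} = 0. sY - 11 + 14Y = 0. Y(s+14) = 11. Y = 11/(s+14)

Final answer: y(t) = 11e^(-14t)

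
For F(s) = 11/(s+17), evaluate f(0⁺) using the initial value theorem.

f(0⁺) = lim_{s→∞} s·11/(s+17) = lim_{s→∞} 11s/(s+17) = 11

Final answer: 11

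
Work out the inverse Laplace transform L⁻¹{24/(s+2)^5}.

L⁻¹{n!/(s-a)^(n+1)} = t^n·e^(at), so L⁻¹{24/(s+2)^5} = t^4·e^(-2t)

Final answer: t^4·e^(-2t)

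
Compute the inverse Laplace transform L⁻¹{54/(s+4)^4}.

L⁻¹{n!/(s-a)^(n+1)} = t^n·e^(at) with n=3, a=-4. So L⁻¹{6/(s+4)^4} = t^3·e^(-4t), and L⁻¹{54/(s+4)^4} = (54/6)·t^3·e^(-4t) = 9·t^3·e^(-4t)

Final answer: 9·t^3·e^(-4t)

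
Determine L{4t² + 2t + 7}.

L{4t² + 2t + 7} = 4·2/s³ + 2/s² + 7/s = 8/s³ + 2/s² + 7/s

Final answer: 8/s³ + 2/s² + 7/s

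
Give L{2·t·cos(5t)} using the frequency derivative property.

L{cos(5t)} = s/(s² + 25). Derivative: d/ds[s/(s² + 25)] = [(s² + 25) - s·2s]/(s² + 25)² = (25 - s²)/(s² + 25)². So L{t·cos(5t)} = -F'(s) = (s² - 25)/(s² + 25)². Then L{2·t·cos(5t)} = 2·(s² - 25)/(s² + 25)²

Final answer: 2·(s² - 25)/(s² + 25)²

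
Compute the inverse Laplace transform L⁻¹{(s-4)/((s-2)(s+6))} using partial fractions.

Using partial fractions, f(t) = (-2e^(2t) + 10e^(-6t))/8

Final answer: (-2e^(2t) + 10e^(-6t))/8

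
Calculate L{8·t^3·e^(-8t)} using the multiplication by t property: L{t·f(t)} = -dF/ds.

Using L{t^n·e^(at)} = n!/(s-a)^(n+1), L{t^3·e^(-8t)} = 6/(s+8)^4, so L{8·t^3·e^(-8t)} = 8·6/(s+8)^4 = 48/(s+8)^4

Final answer: 48/(s+8)^4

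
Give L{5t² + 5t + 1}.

L{5t² + 5t + 1} = 5·2/s³ + 5/s² + 1/s = 10/s³ + 5/s² + 1/s

Final answer: 10/s³ + 5/s² + 1/s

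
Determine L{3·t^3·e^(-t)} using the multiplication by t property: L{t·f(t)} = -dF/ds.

Using L{t^n·e^(at)} = n!/(s-a)^(n+1), L{t^3·e^(-t)} = 6/(s+1)^4, so L{3·t^3·e^(-t)} = 3·6/(s+1)^4 = 18/(s+1)^4

Final answer: 18/(s+1)^4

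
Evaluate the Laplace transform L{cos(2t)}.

L{cos(ωt)} = s/(s² + ω²), so L{cos(2t)} = s/(s² + 4)

Final answer: s/(s² + 4)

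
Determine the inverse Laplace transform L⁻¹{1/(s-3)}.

L⁻¹{1/(s-a)} = e^(at), so L⁻¹{1/(s-3)} = e^(3t)

Final answer: e^(3t)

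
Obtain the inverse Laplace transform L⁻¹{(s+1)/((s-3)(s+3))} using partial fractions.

Using partial fractions, f(t) = (4e^(3t) + 2e^(-3t))/6

Final answer: (4e^(3t) + 2e^(-3t))/6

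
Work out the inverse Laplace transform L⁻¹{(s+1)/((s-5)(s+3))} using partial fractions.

Using partial fractions, f(t) = (6e^(5t) + 2e^(-3t))/8

Final answer: (6e^(5t) + 2e^(-3t))/8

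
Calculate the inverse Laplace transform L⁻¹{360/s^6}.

L⁻¹{n!/s^(n+1)} = t^n with n=5. So L⁻¹{120/s^6} = t^5, and L⁻¹{360/s^6} = (360/120)·t^5 = 3·t^5

Final answer: 3·t^5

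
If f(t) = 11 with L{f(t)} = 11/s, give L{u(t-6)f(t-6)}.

Time shift theorem: L{u(t-a)f(t-a)} = e^(-as)F(s). Here a=6, F(s) = 11/s, so L{u(t-6)f(t-6)} = e^(-6s)·11/s

Final answer: e^(-6s)·11/s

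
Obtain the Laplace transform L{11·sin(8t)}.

L{sin(ωt)} = ω/(s² + ω²), so L{sin(8t)} = 8/(s² + 64). Then L{11·sin(8t)} = 11·8/(s² + 64) = 88/(s² + 64)

Final answer: 88/(s² + 64)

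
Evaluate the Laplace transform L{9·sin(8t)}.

L{sin(ωt)} = ω/(s² + ω²), so L{sin(8t)} = 8/(s² + 64). Then L{9·sin(8t)} = 9·8/(s² + 64) = 72/(s² + 64)

Final answer: 72/(s² + 64)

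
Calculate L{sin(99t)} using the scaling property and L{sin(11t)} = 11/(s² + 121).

Using L{f(at)} = (1/a)F(s/a) with a=9: L{sin(99t)} = (1/9) · 11/((s/9)² + 121) = (1/9) · 11·81/(s² + 9801) = 99/(s² + 9801)

Final answer: 99/(s² + 9801)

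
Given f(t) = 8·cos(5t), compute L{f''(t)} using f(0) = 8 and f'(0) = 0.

F(s) = 8s/(s² + 25). L{f''(t)} = s²F(s) - sf(0) - f'(0) = 8s³/(s² + 25) - 8s = (8s³ - 8s(s² + 25))/(s² + 25) = -200s/(s² + 25)

Final answer: -200s/(s² + 25)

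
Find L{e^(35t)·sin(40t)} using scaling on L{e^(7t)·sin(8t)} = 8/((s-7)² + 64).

Scaling with a=5: L{e^(35t)·sin(40t)} = (1/5) · 8/((s/5-7)² + 64). Simplifying: 40/((s-35)² + 1600)

Final answer: 40/((s-35)² + 1600)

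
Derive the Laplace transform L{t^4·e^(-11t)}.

L{t^n·e^(at)} = n!/(s-a)^(n+1), so L{t^4·e^(-11t)} = 24/(s+11)^5

Final answer: 24/(s+11)^5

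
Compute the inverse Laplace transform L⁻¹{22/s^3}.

L⁻¹{n!/s^(n+1)} = t^n with n=2. So L⁻¹{2/s^3} = t^2, and L⁻¹{22/s^3} = (22/2)·t^2 = 11·t^2

Final answer: 11·t^2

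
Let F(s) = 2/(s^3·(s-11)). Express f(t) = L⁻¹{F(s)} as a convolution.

2/(s^3·(s-11)) = (2/s^3)·(1/(s-11)) = L{t^2}·L{e^(11t)}. So f(t) = t^2*e^(11t) = ∫₀ᵗ τ^2·e^(11(t-τ)) dτ

Final answer: ∫₀ᵗ τ^2·e^(11(t-τ)) dτ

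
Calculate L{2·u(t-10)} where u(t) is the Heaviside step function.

L{u(t-a)} = e^(-as)/s. Here a=10, so L{u(t-10)} = e^(-10s)/s, and L{2·u(t-10)} = 2·e^(-10s)/s

Final answer: 2·e^(-10s)/s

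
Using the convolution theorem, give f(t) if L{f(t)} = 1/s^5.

1/s^5 = (1/s)·(1/s^4) = L{1}·L{t^3/6}. By convolution, f(t) = 1*t^3/6 = ∫₀ᵗ 1·τ^3/6 dτ = t^4/24

Final answer: t^4/24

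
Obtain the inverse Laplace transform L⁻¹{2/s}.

L⁻¹{c/s} = c, so L⁻¹{2/s} = 2

Final answer: 2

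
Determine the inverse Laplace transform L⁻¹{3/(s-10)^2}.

L⁻¹{n!/(s-a)^(n+1)} = t^n·e^(at) with n=1, a=10. So L⁻¹{1/(s-10)^2} = t·e^(10t), and L⁻¹{3/(s-10)^2} = (3/1)·t·e^(10t) = 3·t·e^(10t)

Final answer: 3·t·e^(10t)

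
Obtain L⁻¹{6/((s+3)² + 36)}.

Form: b/((s-a)² + b²) → e^(at)sin(bt). With a=-3, b=6

Final answer: e^(-3t)·sin(6t)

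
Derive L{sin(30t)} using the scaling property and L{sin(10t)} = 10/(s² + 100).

Using L{f(at)} = (1/a)F(s/a) with a=3: L{sin(30t)} = (1/3) · 10/((s/3)² + 100) = (1/3) · 10·9/(s² + 900) = 30/(s² + 900)

Final answer: 30/(s² + 900)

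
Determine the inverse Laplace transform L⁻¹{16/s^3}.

L⁻¹{n!/s^(n+1)} = t^n with n=2. So L⁻¹{2/s^3} = t^2, and L⁻¹{16/s^3} = (16/2)·t^2 = 8·t^2

Final answer: 8·t^2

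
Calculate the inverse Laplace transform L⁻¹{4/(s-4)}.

L⁻¹{1/(s-a)} = e^(at), so L⁻¹{1/(s-4)} = e^(4t), and L⁻¹{4/(s-4)} = 4·e^(4t)

Final answer: 4·e^(4t)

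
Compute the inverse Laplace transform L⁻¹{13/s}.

L⁻¹{c/s} = c, so L⁻¹{13/s} = 13

Final answer: 13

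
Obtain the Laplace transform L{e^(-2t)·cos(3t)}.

L{e^(at)·cos(ωt)} = (s-a)/((s-a)² + ω²), so L{e^(-2t)·cos(3t)} = (s+2)/((s+2)² + 9)

Final answer: (s+2)/((s+2)² + 9)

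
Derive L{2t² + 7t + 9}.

L{2t² + 7t + 9} = 2·2/s³ + 7/s² + 9/s = 4/s³ + 7/s² + 9/s

Final answer: 4/s³ + 7/s² + 9/s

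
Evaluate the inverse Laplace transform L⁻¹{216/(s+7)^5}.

L⁻¹{n!/(s-a)^(n+1)} = t^n·e^(at) with n=4, a=-7. So L⁻¹{24/(s+7)^5} = t^4·e^(-7t), and L⁻¹{216/(s+7)^5} = (216/24)·t^4·e^(-7t) = 9·t^4·e^(-7t)

Final answer: 9·t^4·e^(-7t)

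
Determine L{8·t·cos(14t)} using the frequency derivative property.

L{cos(14t)} = s/(s² + 196). Derivative: d/ds[s/(s² + 196)] = [(s² + 196) - s·2s]/(s² + 196)² = (196 - s²)/(s² + 196)². So L{t·cos(14t)} = -F'(s) = (s² - 196)/(s² + 196)². Then L{8·t·cos(14t)} = 8·(s² - 196)/(s² + 196)²

Final answer: 8·(s² - 196)/(s² + 196)²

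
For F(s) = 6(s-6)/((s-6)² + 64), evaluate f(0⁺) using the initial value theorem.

f(0⁺) = lim_{s→∞} sF(s) = lim_{s→∞} 6s(s-6)/((s-6)² + 64) = 6

Final answer: 6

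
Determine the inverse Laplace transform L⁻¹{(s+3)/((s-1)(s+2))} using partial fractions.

Using partial fractions, f(t) = (4e^t - e^(-2t))/3

Final answer: (4e^t - e^(-2t))/3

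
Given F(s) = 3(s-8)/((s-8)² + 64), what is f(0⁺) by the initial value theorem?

f(0⁺) = lim_{s→∞} sF(s) = lim_{s→∞} 3s(s-8)/((s-8)² + 64) = 3

Final answer: 3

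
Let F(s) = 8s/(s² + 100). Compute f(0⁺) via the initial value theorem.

f(0⁺) = lim_{s→∞} s·8s/(s² + 100) = lim_{s→∞} 8s²/(s² + 100) = 8

Final answer: 8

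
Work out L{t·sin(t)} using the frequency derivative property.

L{sin(t)} = 1/(s² + 1). By L{t·f(t)} = -F'(s): -d/ds[1/(s² + 1)] = -(1)·(-2s)/(s² + 1)² = 2s/(s² + 1)²

Final answer: 2s/(s² + 1)²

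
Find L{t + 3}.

L{t + 3} = L{t} + 3·L{1} = 1/s² + 3/s

Final answer: 1/s² + 3/s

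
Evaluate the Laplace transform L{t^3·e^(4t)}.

L{t^n·e^(at)} = n!/(s-a)^(n+1), so L{t^3·e^(4t)} = 6/(s-4)^4

Final answer: 6/(s-4)^4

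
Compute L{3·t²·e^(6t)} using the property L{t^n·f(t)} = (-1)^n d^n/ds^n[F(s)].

L{e^(6t)} = 1/(s-6). d/ds[1/(s-6)] = -1/(s-6)². d²/ds²[1/(s-6)] = 2/(s-6)³. So L{t²·e^(6t)} = (-1)² · 2/(s-6)³ = 2/(s-6)³. Then L{3·t²·e^(6t)} = 3·2/(s-6)³ = 6/(s-6)³

Final answer: 6/(s-6)³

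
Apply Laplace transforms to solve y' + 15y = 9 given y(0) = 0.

sY + 15Y = 9/s. Y = 9/(s(s+15)). Partial fractions: Y = 3/5/s - 3/5/(s+15)

Final answer: y(t) = 3/5(1 - e^(-15t))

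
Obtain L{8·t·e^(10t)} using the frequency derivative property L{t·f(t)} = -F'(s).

L{e^(10t)} = 1/(s-10). By frequency derivative: L{t·e^(10t)} = -d/ds[1/(s-10)] = -(-1)/(s-10)² = 1/(s-10)². Then L{8·t·e^(10t)} = 8·1/(s-10)² = 8/(s-10)²

Final answer: 8/(s-10)²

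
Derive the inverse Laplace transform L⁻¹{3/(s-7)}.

L⁻¹{1/(s-a)} = e^(at), so L⁻¹{1/(s-7)} = e^(7t), and L⁻¹{3/(s-7)} = 3·e^(7t)

Final answer: 3·e^(7t)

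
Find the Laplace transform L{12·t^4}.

L{t^n} = n!/s^(n+1), so L{t^4} = 24/s^5. Then L{12·t^4} = 12·24/s^5 = 288/s^5

Final answer: 288/s^5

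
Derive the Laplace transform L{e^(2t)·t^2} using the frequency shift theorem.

L{e^(at)·t^n} = n!/(s-a)^(n+1), so L{e^(2t)·t^2} = 2/(s-2)^3

Final answer: 2/(s-2)^3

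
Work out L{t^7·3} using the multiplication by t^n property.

L{3} = 3/s. d^1/ds^1[1/s] = -1/s². d^2/ds^2[1/s] = 2/s^3. d^3/ds^3[1/s] = -6/s^4. d^4/ds^4[1/s] = 24/s^5. d^5/ds^5[1/s] = -120/s^6. d^6/ds^6[1/s] = 720/s^7. d^7/ds^7[1/s] = -5040/s^8. So L{t^7} = (-1)^{7}·-5040/s^8 = 5040/s^8. Then L{t^7·3} = 3·5040/s^8 = 15120/s^8

Final answer: 15120/s^8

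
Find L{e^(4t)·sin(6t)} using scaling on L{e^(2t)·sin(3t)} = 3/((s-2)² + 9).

Scaling with a=2: L{e^(4t)·sin(6t)} = (1/2) · 3/((s/2-2)² + 9). Simplifying: 6/((s-4)² + 36)

Final answer: 6/((s-4)² + 36)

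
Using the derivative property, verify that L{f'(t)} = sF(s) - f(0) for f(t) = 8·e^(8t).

f'(t) = 64e^(8t). Direct: L{f'(t)} = 64/(s-8). Property: s·8/(s-8) - 8 = (8s - 8(s-8))/(s-8) = 64/(s-8). ✓

Final answer: 64/(s-8)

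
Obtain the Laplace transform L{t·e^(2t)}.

L{t^n·e^(at)} = n!/(s-a)^(n+1), so L{t·e^(2t)} = 1/(s-2)^2

Final answer: 1/(s-2)^2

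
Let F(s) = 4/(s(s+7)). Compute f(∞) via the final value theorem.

f(∞) = lim_{s→0} s·4/(s(s+7)) = lim_{s→0} 4/(s+7) = 4/7 = 4/7

Final answer: 4/7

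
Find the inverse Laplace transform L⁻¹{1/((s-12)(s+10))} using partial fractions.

Decompose: A/(s-12) + B/(s+10). A = 1/22, B = -1/22. f(t) = (e^(12t) - e^(-10t))/22

Final answer: (e^(12t) - e^(-10t))/22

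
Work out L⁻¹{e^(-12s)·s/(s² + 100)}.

L⁻¹{s/(s² + 100)} = cos(10t). By the time shift theorem, L⁻¹{e^(-as)F(s)} = u(t-a)f(t-a) with a=12, so L⁻¹{e^(-12s)·s/(s² + 100)} = u(t-12)·cos(10(t-12))

Final answer: u(t-12)·cos(10(t-12))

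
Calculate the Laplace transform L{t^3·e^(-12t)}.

L{t^n·e^(at)} = n!/(s-a)^(n+1), so L{t^3·e^(-12t)} = 6/(s+12)^4

Final answer: 6/(s+12)^4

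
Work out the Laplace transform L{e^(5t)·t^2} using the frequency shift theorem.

L{e^(at)·t^n} = n!/(s-a)^(n+1), so L{e^(5t)·t^2} = 2/(s-5)^3

Final answer: 2/(s-5)^3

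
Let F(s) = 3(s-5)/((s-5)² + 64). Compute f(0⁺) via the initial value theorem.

f(0⁺) = lim_{s→∞} sF(s) = lim_{s→∞} 3s(s-5)/((s-5)² + 64) = 3

Final answer: 3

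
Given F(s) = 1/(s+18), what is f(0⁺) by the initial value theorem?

f(0⁺) = lim_{s→∞} s·1/(s+18) = lim_{s→∞} s/(s+18) = 1

Final answer: 1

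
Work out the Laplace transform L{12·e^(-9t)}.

L{e^(at)} = 1/(s-a), so L{e^(-9t)} = 1/(s+9). Then L{12·e^(-9t)} = 12/(s+9)

Final answer: 12/(s+9)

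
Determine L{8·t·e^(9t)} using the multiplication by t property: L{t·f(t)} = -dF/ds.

Using L{t^n·e^(at)} = n!/(s-a)^(n+1), L{t·e^(9t)} = 1/(s-9)^2, so L{8·t·e^(9t)} = 8·1/(s-9)^2 = 8/(s-9)^2

Final answer: 8/(s-9)^2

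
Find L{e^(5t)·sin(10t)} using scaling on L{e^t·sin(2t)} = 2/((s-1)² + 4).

Scaling with a=5: L{e^(5t)·sin(10t)} = (1/5) · 2/((s/5-1)² + 4). Simplifying: 10/((s-5)² + 100)

Final answer: 10/((s-5)² + 100)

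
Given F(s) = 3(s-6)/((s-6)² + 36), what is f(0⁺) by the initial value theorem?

f(0⁺) = lim_{s→∞} sF(s) = lim_{s→∞} 3s(s-6)/((s-6)² + 36) = 3

Final answer: 3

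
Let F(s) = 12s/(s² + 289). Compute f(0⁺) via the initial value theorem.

f(0⁺) = lim_{s→∞} s·12s/(s² + 289) = lim_{s→∞} 12s²/(s² + 289) = 12

Final answer: 12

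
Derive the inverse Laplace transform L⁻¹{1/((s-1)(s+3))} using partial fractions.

Decompose: A/(s-1) + B/(s+3). A = 1/4, B = -1/4. f(t) = (e^t - e^(-3t))/4

Final answer: (e^t - e^(-3t))/4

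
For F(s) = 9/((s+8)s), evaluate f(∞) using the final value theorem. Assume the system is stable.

f(∞) = lim_{s→0} sF(s) = lim_{s→0} 9/(s+8) = 9/8

Final answer: 9/8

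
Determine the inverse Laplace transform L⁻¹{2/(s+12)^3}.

L⁻¹{n!/(s-a)^(n+1)} = t^n·e^(at), so L⁻¹{2/(s+12)^3} = t^2·e^(-12t)

Final answer: t^2·e^(-12t)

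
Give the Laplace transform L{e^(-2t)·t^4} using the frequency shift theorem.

L{e^(at)·t^n} = n!/(s-a)^(n+1), so L{e^(-2t)·t^4} = 24/(s+2)^5

Final answer: 24/(s+2)^5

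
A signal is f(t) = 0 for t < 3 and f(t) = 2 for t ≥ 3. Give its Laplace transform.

f(t) = 2·u(t-3). L{u(t-3)} = e^(-3s)/s, so L{f(t)} = 2·e^(-3s)/s

Final answer: 2·e^(-3s)/s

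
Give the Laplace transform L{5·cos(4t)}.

L{cos(ωt)} = s/(s² + ω²), so L{cos(4t)} = s/(s² + 16). Then L{5·cos(4t)} = 5·s/(s² + 16) = 5s/(s² + 16)

Final answer: 5s/(s² + 16)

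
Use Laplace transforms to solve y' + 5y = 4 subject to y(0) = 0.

sY + 5Y = 4/s. Y = 4/(s(s+5)). Partial fractions: Y = 4/5/s - 4/5/(s+5)

Final answer: y(t) = 4/5(1 - e^(-5t))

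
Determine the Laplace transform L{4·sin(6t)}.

L{sin(ωt)} = ω/(s² + ω²), so L{sin(6t)} = 6/(s² + 36). Then L{4·sin(6t)} = 4·6/(s² + 36) = 24/(s² + 36)

Final answer: 24/(s² + 36)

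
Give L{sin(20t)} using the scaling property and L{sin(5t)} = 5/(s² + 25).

Using L{f(at)} = (1/a)F(s/a) with a=4: L{sin(20t)} = (1/4) · 5/((s/4)² + 25) = (1/4) · 5·16/(s² + 400) = 20/(s² + 400)

Final answer: 20/(s² + 400)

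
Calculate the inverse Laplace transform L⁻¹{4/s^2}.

L⁻¹{n!/s^(n+1)} = t^n with n=1. So L⁻¹{1/s^2} = t, and L⁻¹{4/s^2} = (4/1)·t = 4·t

Final answer: 4·t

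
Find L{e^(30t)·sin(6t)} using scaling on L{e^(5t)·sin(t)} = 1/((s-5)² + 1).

Scaling with a=6: L{e^(30t)·sin(6t)} = (1/6) · 1/((s/6-5)² + 1). Simplifying: 6/((s-30)² + 36)

Final answer: 6/((s-30)² + 36)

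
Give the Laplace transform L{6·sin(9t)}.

L{sin(ωt)} = ω/(s² + ω²), so L{sin(9t)} = 9/(s² + 81). Then L{6·sin(9t)} = 6·9/(s² + 81) = 54/(s² + 81)

Final answer: 54/(s² + 81)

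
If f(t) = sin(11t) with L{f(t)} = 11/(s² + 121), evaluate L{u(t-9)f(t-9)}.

Time shift theorem: L{u(t-a)f(t-a)} = e^(-as)F(s). Here a=9, F(s) = 11/(s² + 121), so L{u(t-9)f(t-9)} = e^(-9s)·11/(s² + 121)

Final answer: e^(-9s)·11/(s² + 121)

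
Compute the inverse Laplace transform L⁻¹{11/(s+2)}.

L⁻¹{1/(s-a)} = e^(at), so L⁻¹{1/(s+2)} = e^(-2t), and L⁻¹{11/(s+2)} = 11·e^(-2t)

Final answer: 11·e^(-2t)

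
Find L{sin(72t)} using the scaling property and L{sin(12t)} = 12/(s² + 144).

Using L{f(at)} = (1/a)F(s/a) with a=6: L{sin(72t)} = (1/6) · 12/((s/6)² + 144) = (1/6) · 12·36/(s² + 5184) = 72/(s² + 5184)

Final answer: 72/(s² + 5184)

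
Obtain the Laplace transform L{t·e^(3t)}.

L{t^n·e^(at)} = n!/(s-a)^(n+1), so L{t·e^(3t)} = 1/(s-3)^2

Final answer: 1/(s-3)^2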